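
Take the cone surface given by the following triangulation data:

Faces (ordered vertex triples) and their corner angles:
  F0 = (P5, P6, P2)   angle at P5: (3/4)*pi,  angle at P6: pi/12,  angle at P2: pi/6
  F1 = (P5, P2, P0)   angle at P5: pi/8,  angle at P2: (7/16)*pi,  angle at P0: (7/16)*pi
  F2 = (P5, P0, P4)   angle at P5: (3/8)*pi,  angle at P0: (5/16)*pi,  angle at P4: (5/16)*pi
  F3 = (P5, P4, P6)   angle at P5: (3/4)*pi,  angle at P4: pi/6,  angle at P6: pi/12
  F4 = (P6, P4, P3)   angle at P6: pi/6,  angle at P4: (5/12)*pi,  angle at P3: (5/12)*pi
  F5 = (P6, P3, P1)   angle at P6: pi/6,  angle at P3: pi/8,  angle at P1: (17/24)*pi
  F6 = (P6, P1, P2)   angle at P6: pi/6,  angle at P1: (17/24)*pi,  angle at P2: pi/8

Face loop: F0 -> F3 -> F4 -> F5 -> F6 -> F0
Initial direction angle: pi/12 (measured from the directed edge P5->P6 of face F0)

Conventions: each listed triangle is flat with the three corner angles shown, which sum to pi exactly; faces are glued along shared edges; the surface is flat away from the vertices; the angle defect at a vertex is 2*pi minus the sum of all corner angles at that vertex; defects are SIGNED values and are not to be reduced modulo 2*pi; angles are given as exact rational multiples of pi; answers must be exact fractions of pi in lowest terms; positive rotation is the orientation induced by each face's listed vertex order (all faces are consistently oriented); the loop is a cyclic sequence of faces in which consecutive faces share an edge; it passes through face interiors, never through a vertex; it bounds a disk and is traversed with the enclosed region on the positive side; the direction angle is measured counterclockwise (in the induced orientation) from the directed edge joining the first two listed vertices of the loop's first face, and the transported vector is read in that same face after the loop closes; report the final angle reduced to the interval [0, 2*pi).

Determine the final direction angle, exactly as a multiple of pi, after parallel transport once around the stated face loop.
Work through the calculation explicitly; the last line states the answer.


enclosed vertex P6: corner angles sum to (2/3)*pi, defect = 2*pi - (2/3)*pi = (4/3)*pi
final direction = starting direction + enclosed defect total, reduced mod 2*pi (induced orientation)
final angle = pi/12 + (4/3)*pi = (17/12)*pi (mod 2*pi)

Answer: final direction angle = (17/12)*pi


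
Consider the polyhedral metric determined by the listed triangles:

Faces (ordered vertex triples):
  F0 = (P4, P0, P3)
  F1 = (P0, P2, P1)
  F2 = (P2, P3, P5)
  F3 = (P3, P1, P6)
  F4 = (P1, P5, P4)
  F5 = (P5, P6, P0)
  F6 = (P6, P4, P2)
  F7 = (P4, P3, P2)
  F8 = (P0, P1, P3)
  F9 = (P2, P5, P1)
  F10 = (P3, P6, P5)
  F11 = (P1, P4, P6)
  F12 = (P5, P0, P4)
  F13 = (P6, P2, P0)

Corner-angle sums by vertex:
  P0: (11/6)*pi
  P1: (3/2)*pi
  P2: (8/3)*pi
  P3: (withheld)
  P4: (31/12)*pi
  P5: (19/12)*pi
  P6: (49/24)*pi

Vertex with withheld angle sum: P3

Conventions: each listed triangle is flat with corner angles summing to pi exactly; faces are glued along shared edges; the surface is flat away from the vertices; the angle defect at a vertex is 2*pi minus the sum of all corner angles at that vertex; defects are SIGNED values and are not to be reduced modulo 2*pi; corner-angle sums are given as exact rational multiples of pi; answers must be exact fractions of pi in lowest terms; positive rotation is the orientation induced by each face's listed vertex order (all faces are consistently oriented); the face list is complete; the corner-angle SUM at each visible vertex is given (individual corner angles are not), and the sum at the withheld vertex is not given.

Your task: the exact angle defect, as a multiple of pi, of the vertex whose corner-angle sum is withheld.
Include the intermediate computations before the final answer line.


V = 7, E = 21, F = 14; chi = V - E + F = 0
Gauss-Bonnet: total defect = 2*pi*chi = 0; visible defects sum to (-5/24)*pi

Answer: defect(P3) = (5/24)*pi


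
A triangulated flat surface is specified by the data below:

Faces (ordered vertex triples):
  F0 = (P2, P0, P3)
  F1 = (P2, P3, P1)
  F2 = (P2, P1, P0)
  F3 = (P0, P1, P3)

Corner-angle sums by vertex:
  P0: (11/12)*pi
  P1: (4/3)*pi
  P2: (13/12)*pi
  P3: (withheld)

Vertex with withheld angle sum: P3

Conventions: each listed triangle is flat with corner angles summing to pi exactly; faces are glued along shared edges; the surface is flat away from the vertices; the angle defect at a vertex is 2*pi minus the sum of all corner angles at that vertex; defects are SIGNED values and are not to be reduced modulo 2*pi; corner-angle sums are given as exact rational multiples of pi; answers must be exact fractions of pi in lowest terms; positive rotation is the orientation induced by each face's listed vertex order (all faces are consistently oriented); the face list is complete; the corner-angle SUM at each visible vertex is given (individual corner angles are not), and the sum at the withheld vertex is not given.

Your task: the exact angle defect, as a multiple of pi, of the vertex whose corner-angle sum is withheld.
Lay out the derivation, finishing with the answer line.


V = 4, E = 6, F = 4; chi = V - E + F = 2
Gauss-Bonnet: total defect = 2*pi*chi = 4*pi; visible defects sum to (8/3)*pi

Answer: defect(P3) = (4/3)*pi


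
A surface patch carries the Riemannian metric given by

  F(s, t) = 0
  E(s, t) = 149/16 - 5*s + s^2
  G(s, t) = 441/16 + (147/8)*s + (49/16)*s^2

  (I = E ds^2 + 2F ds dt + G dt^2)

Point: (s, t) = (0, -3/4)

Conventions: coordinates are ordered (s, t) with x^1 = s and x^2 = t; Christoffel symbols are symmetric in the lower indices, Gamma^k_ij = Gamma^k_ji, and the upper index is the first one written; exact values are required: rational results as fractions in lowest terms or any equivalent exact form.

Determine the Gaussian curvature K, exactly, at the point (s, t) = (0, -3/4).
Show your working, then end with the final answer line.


E = 149/16, F = 0, G = 441/16, EG - F^2 = 65709/256 at the point
E_s = -5, E_t = 0, F_s = 0, F_t = 0, G_s = 147/8, G_t = 0
E_tt = 0, F_st = 0, G_ss = 49/8
Using the Brioschi determinant formula for K from the metric derivatives:
M1 = [[-E_tt/2 + F_st - G_ss/2, E_s/2, F_s - E_t/2], [F_t - G_s/2, E, F], [G_t/2, F, G]] = [[-49/16, -5/2, 0], [-147/16, 149/16, 0], [0, 0, 441/16]]; det M1 = -5812821/4096
M2 = [[0, E_t/2, G_s/2], [E_t/2, E, F], [G_s/2, F, G]] = [[0, 0, 147/16], [0, 149/16, 0], [147/16, 0, 441/16]]; det M2 = -3219741/4096
det M1 - det M2 = -324135/512; K = -324135/512 / (65709/256)^2 = -640/66603

Answer: K = -640/66603


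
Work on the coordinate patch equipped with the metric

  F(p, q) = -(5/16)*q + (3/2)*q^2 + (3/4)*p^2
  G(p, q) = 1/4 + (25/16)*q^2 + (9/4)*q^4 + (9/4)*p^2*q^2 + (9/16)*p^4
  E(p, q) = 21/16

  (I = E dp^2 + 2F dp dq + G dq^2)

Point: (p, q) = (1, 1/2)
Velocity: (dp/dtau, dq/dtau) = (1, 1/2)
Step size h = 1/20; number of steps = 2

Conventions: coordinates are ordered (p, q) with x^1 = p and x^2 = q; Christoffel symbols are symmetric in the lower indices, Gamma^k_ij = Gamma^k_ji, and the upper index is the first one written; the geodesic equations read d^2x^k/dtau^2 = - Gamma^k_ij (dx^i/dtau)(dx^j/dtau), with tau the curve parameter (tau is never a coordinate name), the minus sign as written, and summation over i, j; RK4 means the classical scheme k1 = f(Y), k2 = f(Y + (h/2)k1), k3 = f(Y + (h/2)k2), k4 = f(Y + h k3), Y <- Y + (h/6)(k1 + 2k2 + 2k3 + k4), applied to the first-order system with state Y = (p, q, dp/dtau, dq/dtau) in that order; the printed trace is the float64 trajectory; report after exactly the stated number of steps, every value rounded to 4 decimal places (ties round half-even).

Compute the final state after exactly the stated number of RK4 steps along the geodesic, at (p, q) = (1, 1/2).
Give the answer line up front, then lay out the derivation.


Answer: p = 1.1125, q = 0.5347, dp/dtau = 1.2483, dq/dtau = 0.2042

f(Y) = (dp/dtau, dq/dtau, -Gamma^p_ij Y'^i Y'^j, -Gamma^q_ij Y'^i Y'^j) with the Gammas evaluated at the stage position; h = 0.050000; intermediate values shown to 6 dp
step 0: p = 1.0000, q = 0.5000, dp/dtau = 1.0000, dq/dtau = 0.5000
step 1:
  k1: at (p, q) = (1.000000, 0.500000), (dp/dtau, dq/dtau) = (1.000000, 0.500000); Gamma_ppp = -0.929419, Gamma_ppq = -1.045597, Gamma_pqq = -2.139288, Gamma_qpp = 1.259213, Gamma_qpq = 1.416615, Gamma_qqq = 2.382261; k1 = (1.000000, 0.500000, 2.509838, -3.271393)
  k2: at (p, q) = (1.025000, 0.512500), (dp/dtau, dq/dtau) = (1.062746, 0.418215); Gamma_ppp = -0.948515, Gamma_ppq = -1.121100, Gamma_pqq = -2.350806, Gamma_qpp = 1.218369, Gamma_qpq = 1.440056, Gamma_qqq = 2.439996; k2 = (1.062746, 0.418215, 2.479006, -3.082911)
  k3: at (p, q) = (1.026569, 0.510455), (dp/dtau, dq/dtau) = (1.061975, 0.422927); Gamma_ppp = -0.953550, Gamma_ppq = -1.126361, Gamma_pqq = -2.360497, Gamma_qpp = 1.224938, Gamma_qpq = 1.446933, Gamma_qqq = 2.445012; k3 = (1.061975, 0.422927, 2.509405, -3.118554)
  k4: at (p, q) = (1.053099, 0.521146), (dp/dtau, dq/dtau) = (1.125470, 0.344072); Gamma_ppp = -0.975965, Gamma_ppq = -1.209370, Gamma_pqq = -2.596274, Gamma_qpp = 1.190151, Gamma_qpq = 1.474780, Gamma_qqq = 2.509650; k4 = (1.125470, 0.344072, 2.480240, -2.946848)
  Y <- Y + (h/6)(k1 + 2k2 + 2k3 + k4): p = 1.0531, q = 0.5211, dp/dtau = 1.1247, dq/dtau = 0.3448
step 2:
  k1: at (p, q) = (1.053124, 0.521053), (dp/dtau, dq/dtau) = (1.124724, 0.344824); Gamma_ppp = -0.976131, Gamma_ppq = -1.209473, Gamma_pqq = -2.596347, Gamma_qpp = 1.190439, Gamma_qpq = 1.475010, Gamma_qqq = 2.509768; k1 = (1.124724, 0.344824, 2.481668, -2.948441)
  k2: at (p, q) = (1.081242, 0.529674), (dp/dtau, dq/dtau) = (1.186766, 0.271113); Gamma_ppp = -1.002332, Gamma_ppq = -1.300671, Gamma_pqq = -2.858161, Gamma_qpp = 1.162031, Gamma_qpq = 1.507903, Gamma_qqq = 2.582102; k2 = (1.186766, 0.271113, 2.458752, -2.796737)
  k3: at (p, q) = (1.082793, 0.527831), (dp/dtau, dq/dtau) = (1.186193, 0.274905); Gamma_ppp = -1.007089, Gamma_ppq = -1.306436, Gamma_pqq = -2.869191, Gamma_qpp = 1.167371, Gamma_qpq = 1.514359, Gamma_qqq = 2.587533; k3 = (1.186193, 0.274905, 2.485894, -2.825737)
  k4: at (p, q) = (1.112434, 0.534798), (dp/dtau, dq/dtau) = (1.249019, 0.203537); Gamma_ppp = -1.036427, Gamma_ppq = -1.406583, Gamma_pqq = -3.160334, Gamma_qpp = 1.143098, Gamma_qpq = 1.551351, Gamma_qqq = 2.668214; k4 = (1.249019, 0.203537, 2.462967, -2.682597)
  Y <- Y + (h/6)(k1 + 2k2 + 2k3 + k4): p = 1.1125, q = 0.5347, dp/dtau = 1.2483, dq/dtau = 0.2042


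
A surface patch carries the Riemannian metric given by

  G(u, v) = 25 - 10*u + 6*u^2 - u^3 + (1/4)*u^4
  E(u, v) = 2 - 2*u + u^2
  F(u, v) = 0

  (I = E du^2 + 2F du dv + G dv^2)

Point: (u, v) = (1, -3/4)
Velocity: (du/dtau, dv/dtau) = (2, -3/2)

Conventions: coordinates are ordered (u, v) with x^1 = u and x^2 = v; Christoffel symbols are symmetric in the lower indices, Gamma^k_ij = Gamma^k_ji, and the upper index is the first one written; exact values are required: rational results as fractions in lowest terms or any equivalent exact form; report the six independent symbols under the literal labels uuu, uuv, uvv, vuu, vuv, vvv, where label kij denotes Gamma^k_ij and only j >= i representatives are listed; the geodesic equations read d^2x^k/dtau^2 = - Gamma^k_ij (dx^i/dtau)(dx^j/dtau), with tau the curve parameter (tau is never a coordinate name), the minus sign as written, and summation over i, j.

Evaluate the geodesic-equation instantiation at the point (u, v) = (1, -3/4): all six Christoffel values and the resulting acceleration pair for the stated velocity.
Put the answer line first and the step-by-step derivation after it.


Answer: Gamma_uuu = 0, Gamma_uuv = 0, Gamma_uvv = 0, Gamma_vuu = 0, Gamma_vuv = 0, Gamma_vvv = 0; accelerations (d^2u/dtau^2, d^2v/dtau^2) = (0, 0)

E = 1, F = 0, G = 81/4 at the point
E_u = 0, E_v = 0, F_u = 0, F_v = 0, G_u = 0, G_v = 0
EG - F^2 = 81/4;  g^inv = (4/81) * [[81/4, 0], [0, 1]]
first-kind symbols [ij,l] = (1/2)(d_i g_jl + d_j g_il - d_l g_ij): [uu,u] = E_u/2 = 0, [uu,v] = F_u - E_v/2 = 0, [uv,u] = E_v/2 = 0, [uv,v] = G_u/2 = 0, [vv,u] = F_v - G_u/2 = 0, [vv,v] = G_v/2 = 0
Gamma^u_ij = (G*[ij,u] - F*[ij,v])/(EG - F^2), Gamma^v_ij = (E*[ij,v] - F*[ij,u])/(EG - F^2)
Gamma_uuu = 0, Gamma_uuv = 0, Gamma_uvv = 0, Gamma_vuu = 0, Gamma_vuv = 0, Gamma_vvv = 0
d^2u/dtau^2 = -(Gamma_uuu*(2)^2 + 2*Gamma_uuv*(2)*(-3/2) + Gamma_uvv*(-3/2)^2) = 0
d^2v/dtau^2 = -(Gamma_vuu*(2)^2 + 2*Gamma_vuv*(2)*(-3/2) + Gamma_vvv*(-3/2)^2) = 0


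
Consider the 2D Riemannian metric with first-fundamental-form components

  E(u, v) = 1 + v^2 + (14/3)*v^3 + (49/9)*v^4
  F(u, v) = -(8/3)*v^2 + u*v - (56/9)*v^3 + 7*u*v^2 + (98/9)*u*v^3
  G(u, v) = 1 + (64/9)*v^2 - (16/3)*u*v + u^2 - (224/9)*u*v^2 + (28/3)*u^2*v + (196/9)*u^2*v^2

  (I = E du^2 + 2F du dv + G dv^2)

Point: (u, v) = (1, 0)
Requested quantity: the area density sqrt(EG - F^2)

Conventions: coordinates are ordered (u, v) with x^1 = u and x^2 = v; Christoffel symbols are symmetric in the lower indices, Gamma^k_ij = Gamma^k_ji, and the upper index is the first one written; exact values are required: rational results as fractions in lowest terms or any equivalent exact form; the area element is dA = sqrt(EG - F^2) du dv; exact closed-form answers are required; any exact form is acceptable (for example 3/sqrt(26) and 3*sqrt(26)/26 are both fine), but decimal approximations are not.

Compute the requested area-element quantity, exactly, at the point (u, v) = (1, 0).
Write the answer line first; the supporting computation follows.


Answer: sqrt(EG - F^2) = sqrt(2)

E = 1, F = 0, G = 2; EG - F^2 = 2


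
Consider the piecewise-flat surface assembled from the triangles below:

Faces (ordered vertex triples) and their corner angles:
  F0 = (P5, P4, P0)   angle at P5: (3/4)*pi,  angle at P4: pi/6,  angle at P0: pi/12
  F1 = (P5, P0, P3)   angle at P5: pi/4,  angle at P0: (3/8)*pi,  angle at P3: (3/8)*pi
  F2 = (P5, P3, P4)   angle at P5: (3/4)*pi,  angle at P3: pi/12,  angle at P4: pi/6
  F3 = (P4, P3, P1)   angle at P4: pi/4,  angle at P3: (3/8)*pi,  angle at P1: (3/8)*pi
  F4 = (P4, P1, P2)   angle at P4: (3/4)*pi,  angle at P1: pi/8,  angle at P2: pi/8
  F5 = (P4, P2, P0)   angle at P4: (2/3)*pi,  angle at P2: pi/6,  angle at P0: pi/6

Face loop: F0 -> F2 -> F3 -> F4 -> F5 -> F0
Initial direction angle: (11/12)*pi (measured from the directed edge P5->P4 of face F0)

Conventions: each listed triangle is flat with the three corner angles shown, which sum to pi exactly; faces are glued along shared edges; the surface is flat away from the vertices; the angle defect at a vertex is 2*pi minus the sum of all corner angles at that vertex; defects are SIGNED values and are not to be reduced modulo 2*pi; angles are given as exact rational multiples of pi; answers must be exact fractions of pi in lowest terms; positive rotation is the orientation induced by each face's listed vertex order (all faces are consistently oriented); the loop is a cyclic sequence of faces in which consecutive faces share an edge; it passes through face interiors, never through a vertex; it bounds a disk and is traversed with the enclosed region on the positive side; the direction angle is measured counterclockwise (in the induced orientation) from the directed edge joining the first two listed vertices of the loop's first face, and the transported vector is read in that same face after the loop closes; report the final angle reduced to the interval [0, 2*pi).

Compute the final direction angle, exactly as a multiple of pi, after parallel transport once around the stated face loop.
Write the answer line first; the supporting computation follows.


Answer: final direction angle = (11/12)*pi

enclosed vertex P4: corner angles sum to 2*pi, defect = 2*pi - 2*pi = 0
the final direction is the initial angle plus the enclosed defects, taken mod 2*pi in the induced orientation
final angle = (11/12)*pi + 0 = (11/12)*pi (mod 2*pi)


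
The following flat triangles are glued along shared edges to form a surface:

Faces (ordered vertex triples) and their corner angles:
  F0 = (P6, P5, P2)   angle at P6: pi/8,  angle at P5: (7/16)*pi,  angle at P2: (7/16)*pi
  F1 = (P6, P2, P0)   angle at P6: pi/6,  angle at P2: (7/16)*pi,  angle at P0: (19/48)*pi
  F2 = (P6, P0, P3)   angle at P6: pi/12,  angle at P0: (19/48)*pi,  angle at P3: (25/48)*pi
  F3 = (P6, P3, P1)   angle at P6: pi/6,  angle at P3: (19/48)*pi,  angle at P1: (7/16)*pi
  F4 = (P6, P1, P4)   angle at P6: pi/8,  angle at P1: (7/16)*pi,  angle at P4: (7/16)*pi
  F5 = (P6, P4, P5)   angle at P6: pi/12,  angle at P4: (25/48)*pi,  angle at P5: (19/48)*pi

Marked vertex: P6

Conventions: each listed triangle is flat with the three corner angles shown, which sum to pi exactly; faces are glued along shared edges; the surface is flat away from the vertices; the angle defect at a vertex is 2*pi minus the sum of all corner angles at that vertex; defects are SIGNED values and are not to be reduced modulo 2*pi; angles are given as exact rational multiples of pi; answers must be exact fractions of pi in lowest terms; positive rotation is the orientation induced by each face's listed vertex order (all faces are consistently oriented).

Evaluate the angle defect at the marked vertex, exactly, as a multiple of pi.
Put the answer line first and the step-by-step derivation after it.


Answer: defect(P6) = (5/4)*pi

Sum of corner angles at P6: (3/4)*pi
defect = 2*pi - (3/4)*pi


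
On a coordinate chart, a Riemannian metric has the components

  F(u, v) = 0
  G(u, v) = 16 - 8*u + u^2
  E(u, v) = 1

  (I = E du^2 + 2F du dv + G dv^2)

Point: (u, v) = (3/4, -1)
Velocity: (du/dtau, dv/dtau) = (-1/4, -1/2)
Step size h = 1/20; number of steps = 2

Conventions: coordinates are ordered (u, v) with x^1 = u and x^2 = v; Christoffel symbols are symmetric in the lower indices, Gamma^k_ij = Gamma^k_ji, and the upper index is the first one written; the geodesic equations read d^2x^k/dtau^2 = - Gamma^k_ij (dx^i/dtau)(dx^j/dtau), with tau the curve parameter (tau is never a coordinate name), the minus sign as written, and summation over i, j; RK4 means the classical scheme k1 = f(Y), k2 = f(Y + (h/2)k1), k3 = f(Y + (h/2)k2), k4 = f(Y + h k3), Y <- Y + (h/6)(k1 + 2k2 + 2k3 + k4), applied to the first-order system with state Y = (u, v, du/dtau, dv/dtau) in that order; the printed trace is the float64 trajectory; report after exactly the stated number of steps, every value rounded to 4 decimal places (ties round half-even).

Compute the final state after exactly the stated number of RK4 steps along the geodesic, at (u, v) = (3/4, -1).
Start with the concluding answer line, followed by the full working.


Answer: u = 0.7210, v = -1.0496, du/dtau = -0.3302, dv/dtau = -0.4912

f(Y) = (du/dtau, dv/dtau, -Gamma^u_ij Y'^i Y'^j, -Gamma^v_ij Y'^i Y'^j) with the Gammas evaluated at the stage position; h = 0.050000; intermediate values shown to 6 dp
step 0: u = 0.7500, v = -1.0000, du/dtau = -0.2500, dv/dtau = -0.5000
step 1:
  k1: at (u, v) = (0.750000, -1.000000), (du/dtau, dv/dtau) = (-0.250000, -0.500000); Gamma_uuu = 0.000000, Gamma_uuv = 0.000000, Gamma_uvv = 3.250000, Gamma_vuu = 0.000000, Gamma_vuv = -0.307692, Gamma_vvv = 0.000000; k1 = (-0.250000, -0.500000, -0.812500, 0.076923)
  k2: at (u, v) = (0.743750, -1.012500), (du/dtau, dv/dtau) = (-0.270313, -0.498077); Gamma_uuu = 0.000000, Gamma_uuv = 0.000000, Gamma_uvv = 3.256250, Gamma_vuu = 0.000000, Gamma_vuv = -0.307102, Gamma_vvv = 0.000000; k2 = (-0.270313, -0.498077, -0.807813, 0.082694)
  k3: at (u, v) = (0.743242, -1.012452), (du/dtau, dv/dtau) = (-0.270195, -0.497933); Gamma_uuu = 0.000000, Gamma_uuv = 0.000000, Gamma_uvv = 3.256758, Gamma_vuu = 0.000000, Gamma_vuv = -0.307054, Gamma_vvv = 0.000000; k3 = (-0.270195, -0.497933, -0.807471, 0.082621)
  k4: at (u, v) = (0.736490, -1.024897), (du/dtau, dv/dtau) = (-0.290374, -0.495869); Gamma_uuu = 0.000000, Gamma_uuv = 0.000000, Gamma_uvv = 3.263510, Gamma_vuu = 0.000000, Gamma_vuv = -0.306419, Gamma_vvv = 0.000000; k4 = (-0.290374, -0.495869, -0.802451, 0.088241)
  Y <- Y + (h/6)(k1 + 2k2 + 2k3 + k4): u = 0.7365, v = -1.0249, du/dtau = -0.2904, dv/dtau = -0.4959
step 2:
  k1: at (u, v) = (0.736488, -1.024899), (du/dtau, dv/dtau) = (-0.290379, -0.495868); Gamma_uuu = 0.000000, Gamma_uuv = 0.000000, Gamma_uvv = 3.263512, Gamma_vuu = 0.000000, Gamma_vuv = -0.306418, Gamma_vvv = 0.000000; k1 = (-0.290379, -0.495868, -0.802450, 0.088242)
  k2: at (u, v) = (0.729229, -1.037296), (du/dtau, dv/dtau) = (-0.310441, -0.493662); Gamma_uuu = 0.000000, Gamma_uuv = 0.000000, Gamma_uvv = 3.270771, Gamma_vuu = 0.000000, Gamma_vuv = -0.305738, Gamma_vvv = 0.000000; k2 = (-0.310441, -0.493662, -0.797095, 0.093711)
  k3: at (u, v) = (0.728727, -1.037241), (du/dtau, dv/dtau) = (-0.310307, -0.493526); Gamma_uuu = 0.000000, Gamma_uuv = 0.000000, Gamma_uvv = 3.271273, Gamma_vuu = 0.000000, Gamma_vuv = -0.305691, Gamma_vvv = 0.000000; k3 = (-0.310307, -0.493526, -0.796776, 0.093630)
  k4: at (u, v) = (0.720973, -1.049575), (du/dtau, dv/dtau) = (-0.330218, -0.491187); Gamma_uuu = 0.000000, Gamma_uuv = 0.000000, Gamma_uvv = 3.279027, Gamma_vuu = 0.000000, Gamma_vuv = -0.304969, Gamma_vvv = 0.000000; k4 = (-0.330218, -0.491187, -0.791113, 0.098931)
  Y <- Y + (h/6)(k1 + 2k2 + 2k3 + k4): u = 0.7210, v = -1.0496, du/dtau = -0.3302, dv/dtau = -0.4912


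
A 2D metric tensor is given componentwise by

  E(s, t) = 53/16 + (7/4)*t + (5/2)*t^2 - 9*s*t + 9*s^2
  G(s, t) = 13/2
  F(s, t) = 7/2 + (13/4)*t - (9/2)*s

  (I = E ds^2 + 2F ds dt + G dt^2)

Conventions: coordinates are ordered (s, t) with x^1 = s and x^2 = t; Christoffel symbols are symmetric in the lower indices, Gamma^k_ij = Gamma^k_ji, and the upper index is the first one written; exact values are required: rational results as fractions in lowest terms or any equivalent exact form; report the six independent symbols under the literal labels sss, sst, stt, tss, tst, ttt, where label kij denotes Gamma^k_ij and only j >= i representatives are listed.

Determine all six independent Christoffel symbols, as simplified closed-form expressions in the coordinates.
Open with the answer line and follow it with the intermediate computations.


Answer: Gamma_sss = (648*s^2 - 828*s*t + 594*s + 260*t^2 - 97*t + 602)/(1224*s^2 - 936*s*t + 1008*s + 182*t^2 - 364*t + 297), Gamma_sst = (-936*s + 520*t + 182)/(1224*s^2 - 936*s*t + 1008*s + 182*t^2 - 364*t + 297), Gamma_stt = 676/(1224*s^2 - 936*s*t + 1008*s + 182*t^2 - 364*t + 297), Gamma_tss = (5184*s^3 - 8064*s^2*t - 1008*s^2 + 4320*s*t^2 + 864*s*t - 2124*s - 800*t^3 - 408*t^2 - 248*t - 2279)/(4896*s^2 - 3744*s*t + 4032*s + 728*t^2 - 1456*t + 1188), Gamma_tst = (-648*s^2 + 828*s*t + 630*s - 260*t^2 - 371*t - 98)/(1224*s^2 - 936*s*t + 1008*s + 182*t^2 - 364*t + 297), Gamma_ttt = (468*s - 338*t - 364)/(1224*s^2 - 936*s*t + 1008*s + 182*t^2 - 364*t + 297)

E = 53/16 + (7/4)*t + (5/2)*t^2 - 9*s*t + 9*s^2; F = 7/2 + (13/4)*t - (9/2)*s; G = 13/2
Gamma^k_ij = (1/2) g^{kl} (d_i g_jl + d_j g_il - d_l g_ij), with g^inv = (1/(EG-F^2)) [[G, -F], [-F, E]]
first partials: E_s = -9*t + 18*s, E_t = 7/4 + 5*t - 9*s, F_s = -9/2, F_t = 13/4, G_s = 0, G_t = 0
D = EG - F^2 = 297/32 - (91/8)*t + (63/2)*s + (91/16)*t^2 - (117/4)*s*t + (153/4)*s^2
expanded: Gamma^s_ss = (G E_s - 2F F_s + F E_t)/(2D), Gamma^s_st = (G E_t - F G_s)/(2D), Gamma^s_tt = (2G F_t - G G_s - F G_t)/(2D), Gamma^t_ss = (2E F_s - E E_t - F E_s)/(2D), Gamma^t_st = (E G_s - F E_t)/(2D), Gamma^t_tt = (E G_t - 2F F_t + F G_s)/(2D); substitute and cancel common factors


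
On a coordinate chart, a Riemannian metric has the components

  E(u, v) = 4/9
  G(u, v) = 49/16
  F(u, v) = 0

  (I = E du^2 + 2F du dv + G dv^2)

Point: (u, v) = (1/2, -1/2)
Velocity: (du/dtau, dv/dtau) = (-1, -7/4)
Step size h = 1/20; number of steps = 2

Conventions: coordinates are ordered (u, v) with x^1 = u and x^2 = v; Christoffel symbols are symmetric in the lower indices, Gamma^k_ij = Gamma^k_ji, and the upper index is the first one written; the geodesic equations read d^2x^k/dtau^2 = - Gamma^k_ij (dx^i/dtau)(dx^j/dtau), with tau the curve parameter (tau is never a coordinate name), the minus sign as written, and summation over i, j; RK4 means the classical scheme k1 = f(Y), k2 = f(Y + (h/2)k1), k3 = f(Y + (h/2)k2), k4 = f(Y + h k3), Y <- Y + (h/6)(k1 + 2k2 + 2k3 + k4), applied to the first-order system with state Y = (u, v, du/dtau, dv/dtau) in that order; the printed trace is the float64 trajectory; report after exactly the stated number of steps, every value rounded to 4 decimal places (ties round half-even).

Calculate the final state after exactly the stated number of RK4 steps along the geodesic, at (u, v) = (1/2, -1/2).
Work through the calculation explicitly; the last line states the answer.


f(Y) = (du/dtau, dv/dtau, -Gamma^u_ij Y'^i Y'^j, -Gamma^v_ij Y'^i Y'^j) with the Gammas evaluated at the stage position; h = 0.050000; intermediate values shown to 6 dp
step 0: u = 0.5000, v = -0.5000, du/dtau = -1.0000, dv/dtau = -1.7500
step 1:
  k1: at (u, v) = (0.500000, -0.500000), (du/dtau, dv/dtau) = (-1.000000, -1.750000); Gamma_uuu = 0.000000, Gamma_uuv = 0.000000, Gamma_uvv = 0.000000, Gamma_vuu = 0.000000, Gamma_vuv = 0.000000, Gamma_vvv = 0.000000; k1 = (-1.000000, -1.750000, 0.000000, 0.000000)
  k2: at (u, v) = (0.475000, -0.543750), (du/dtau, dv/dtau) = (-1.000000, -1.750000); Gamma_uuu = 0.000000, Gamma_uuv = 0.000000, Gamma_uvv = 0.000000, Gamma_vuu = 0.000000, Gamma_vuv = 0.000000, Gamma_vvv = 0.000000; k2 = (-1.000000, -1.750000, 0.000000, 0.000000)
  k3: at (u, v) = (0.475000, -0.543750), (du/dtau, dv/dtau) = (-1.000000, -1.750000); Gamma_uuu = 0.000000, Gamma_uuv = 0.000000, Gamma_uvv = 0.000000, Gamma_vuu = 0.000000, Gamma_vuv = 0.000000, Gamma_vvv = 0.000000; k3 = (-1.000000, -1.750000, 0.000000, 0.000000)
  k4: at (u, v) = (0.450000, -0.587500), (du/dtau, dv/dtau) = (-1.000000, -1.750000); Gamma_uuu = 0.000000, Gamma_uuv = 0.000000, Gamma_uvv = 0.000000, Gamma_vuu = 0.000000, Gamma_vuv = 0.000000, Gamma_vvv = 0.000000; k4 = (-1.000000, -1.750000, 0.000000, 0.000000)
  Y <- Y + (h/6)(k1 + 2k2 + 2k3 + k4): u = 0.4500, v = -0.5875, du/dtau = -1.0000, dv/dtau = -1.7500
step 2:
  k1: at (u, v) = (0.450000, -0.587500), (du/dtau, dv/dtau) = (-1.000000, -1.750000); Gamma_uuu = 0.000000, Gamma_uuv = 0.000000, Gamma_uvv = 0.000000, Gamma_vuu = 0.000000, Gamma_vuv = 0.000000, Gamma_vvv = 0.000000; k1 = (-1.000000, -1.750000, 0.000000, 0.000000)
  k2: at (u, v) = (0.425000, -0.631250), (du/dtau, dv/dtau) = (-1.000000, -1.750000); Gamma_uuu = 0.000000, Gamma_uuv = 0.000000, Gamma_uvv = 0.000000, Gamma_vuu = 0.000000, Gamma_vuv = 0.000000, Gamma_vvv = 0.000000; k2 = (-1.000000, -1.750000, 0.000000, 0.000000)
  k3: at (u, v) = (0.425000, -0.631250), (du/dtau, dv/dtau) = (-1.000000, -1.750000); Gamma_uuu = 0.000000, Gamma_uuv = 0.000000, Gamma_uvv = 0.000000, Gamma_vuu = 0.000000, Gamma_vuv = 0.000000, Gamma_vvv = 0.000000; k3 = (-1.000000, -1.750000, 0.000000, 0.000000)
  k4: at (u, v) = (0.400000, -0.675000), (du/dtau, dv/dtau) = (-1.000000, -1.750000); Gamma_uuu = 0.000000, Gamma_uuv = 0.000000, Gamma_uvv = 0.000000, Gamma_vuu = 0.000000, Gamma_vuv = 0.000000, Gamma_vvv = 0.000000; k4 = (-1.000000, -1.750000, 0.000000, 0.000000)
  Y <- Y + (h/6)(k1 + 2k2 + 2k3 + k4): u = 0.4000, v = -0.6750, du/dtau = -1.0000, dv/dtau = -1.7500

Answer: u = 0.4000, v = -0.6750, du/dtau = -1.0000, dv/dtau = -1.7500


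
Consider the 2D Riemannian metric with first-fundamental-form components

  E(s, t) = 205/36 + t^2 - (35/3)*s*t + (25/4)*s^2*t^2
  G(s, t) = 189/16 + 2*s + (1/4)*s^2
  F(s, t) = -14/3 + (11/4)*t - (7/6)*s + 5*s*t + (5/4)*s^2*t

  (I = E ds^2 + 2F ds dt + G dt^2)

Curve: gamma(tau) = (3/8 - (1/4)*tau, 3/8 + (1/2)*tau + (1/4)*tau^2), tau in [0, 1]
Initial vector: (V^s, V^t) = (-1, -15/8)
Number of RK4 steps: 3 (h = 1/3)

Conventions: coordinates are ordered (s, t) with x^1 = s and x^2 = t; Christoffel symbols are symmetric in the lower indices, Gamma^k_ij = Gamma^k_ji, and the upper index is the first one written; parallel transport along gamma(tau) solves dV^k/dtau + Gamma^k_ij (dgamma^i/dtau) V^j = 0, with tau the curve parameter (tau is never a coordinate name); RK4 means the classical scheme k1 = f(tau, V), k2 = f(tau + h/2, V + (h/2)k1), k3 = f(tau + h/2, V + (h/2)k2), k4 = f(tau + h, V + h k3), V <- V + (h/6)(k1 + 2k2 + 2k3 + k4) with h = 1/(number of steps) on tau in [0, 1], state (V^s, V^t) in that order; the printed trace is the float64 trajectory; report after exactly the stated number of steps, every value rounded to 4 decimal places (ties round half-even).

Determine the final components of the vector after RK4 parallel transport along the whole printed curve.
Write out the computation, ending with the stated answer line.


gamma'(tau) = (-1/4, 1/2 + (1/2)*tau); f(tau, V)^k = -Gamma^k_ij(gamma(tau)) gamma'^i(tau) V^j; h = 1/3; intermediate values shown to 6 dp
curve data and Christoffel symbols at the stage parameters:
  tau = 0.000000: gamma = (0.375000, 0.375000), gamma' = (-0.250000, 0.500000); Gamma_sss = -0.345070, Gamma_sst = -0.346528, Gamma_stt = 1.074015, Gamma_tss = 0.111349, Gamma_tst = -0.004059, Gamma_ttt = 0.281672
  tau = 0.166667: gamma = (0.333333, 0.465278), gamma' = (-0.250000, 0.583333); Gamma_sss = -0.457097, Gamma_sst = -0.253112, Gamma_stt = 0.974619, Gamma_tss = 0.108859, Gamma_tst = 0.027201, Gamma_ttt = 0.228788
  tau = 0.333333: gamma = (0.291667, 0.569444), gamma' = (-0.250000, 0.666667); Gamma_sss = -0.571076, Gamma_sst = -0.163240, Gamma_stt = 0.869158, Gamma_tss = 0.118282, Gamma_tst = 0.052883, Gamma_ttt = 0.178491
  tau = 0.500000: gamma = (0.250000, 0.687500), gamma' = (-0.250000, 0.750000); Gamma_sss = -0.683164, Gamma_sst = -0.079745, Gamma_stt = 0.759612, Gamma_tss = 0.140398, Gamma_tst = 0.072248, Gamma_ttt = 0.132760
  tau = 0.666667: gamma = (0.208333, 0.819444), gamma' = (-0.250000, 0.833333); Gamma_sss = -0.789662, Gamma_sst = -0.005209, Gamma_stt = 0.649152, Gamma_tss = 0.175041, Gamma_tst = 0.085206, Gamma_ttt = 0.093247
  tau = 0.833333: gamma = (0.166667, 0.965278), gamma' = (-0.250000, 0.916667); Gamma_sss = -0.887307, Gamma_sst = 0.058432, Gamma_stt = 0.541611, Gamma_tss = 0.221089, Gamma_tst = 0.092295, Gamma_ttt = 0.060998
  tau = 1.000000: gamma = (0.125000, 1.125000), gamma' = (-0.250000, 1.000000); Gamma_sss = -0.973527, Gamma_sst = 0.110165, Gamma_stt = 0.440811, Gamma_tss = 0.276541, Gamma_tst = 0.094536, Gamma_ttt = 0.036300
step 0: V^s = -1.0000, V^t = -1.8750
step 1: k1 = (1.082328, 0.236104), k2 = (1.132420, 0.223202), k3 = (1.134057, 0.223569), k4 = (1.137855, 0.193978); V <- V + (h/6)(k1 + 2k2 + 2k3 + k4): V^s = -0.6248, V^t = -1.8015
step 2: k1 = (1.138565, 0.194098), k2 = (1.091435, 0.152500), k3 = (1.096395, 0.153216), k4 = (0.999248, 0.105796); V <- V + (h/6)(k1 + 2k2 + 2k3 + k4): V^s = -0.2630, V^t = -1.7508
step 3: k1 = (1.000184, 0.105919), k2 = (0.861679, 0.059743), k3 = (0.871744, 0.060673), k4 = (0.705446, 0.021219); V <- V + (h/6)(k1 + 2k2 + 2k3 + k4): V^s = 0.0244, V^t = -1.7304

Answer: V^s = 0.0244, V^t = -1.7304


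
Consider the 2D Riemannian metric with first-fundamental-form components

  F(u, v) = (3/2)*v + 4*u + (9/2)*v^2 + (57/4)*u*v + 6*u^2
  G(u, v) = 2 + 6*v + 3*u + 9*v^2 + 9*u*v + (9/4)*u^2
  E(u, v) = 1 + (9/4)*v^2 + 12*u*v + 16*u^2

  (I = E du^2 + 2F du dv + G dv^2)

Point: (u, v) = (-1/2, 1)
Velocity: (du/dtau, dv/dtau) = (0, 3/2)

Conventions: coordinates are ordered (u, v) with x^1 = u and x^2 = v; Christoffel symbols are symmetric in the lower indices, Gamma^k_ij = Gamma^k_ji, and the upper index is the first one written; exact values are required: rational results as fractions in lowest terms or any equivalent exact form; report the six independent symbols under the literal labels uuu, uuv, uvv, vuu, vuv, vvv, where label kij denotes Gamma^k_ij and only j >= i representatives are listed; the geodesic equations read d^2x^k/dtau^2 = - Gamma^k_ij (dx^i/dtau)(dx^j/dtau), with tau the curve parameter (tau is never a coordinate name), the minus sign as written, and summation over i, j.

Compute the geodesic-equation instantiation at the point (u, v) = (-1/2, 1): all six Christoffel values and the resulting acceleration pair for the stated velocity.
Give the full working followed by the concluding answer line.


E = 5/4, F = -13/8, G = 185/16 at the point
E_u = -4, E_v = -3/2, F_u = 49/4, F_v = 27/8, G_u = 39/4, G_v = 39/2
EG - F^2 = 189/16;  g^inv = (16/189) * [[185/16, 13/8], [13/8, 5/4]]
first-kind symbols [ij,l] = (1/2)(d_i g_jl + d_j g_il - d_l g_ij): [uu,u] = E_u/2 = -2, [uu,v] = F_u - E_v/2 = 13, [uv,u] = E_v/2 = -3/4, [uv,v] = G_u/2 = 39/8, [vv,u] = F_v - G_u/2 = -3/2, [vv,v] = G_v/2 = 39/4
Gamma^u_ij = (G*[ij,u] - F*[ij,v])/(EG - F^2), Gamma^v_ij = (E*[ij,v] - F*[ij,u])/(EG - F^2)
Gamma_uuu = -32/189, Gamma_uuv = -4/63, Gamma_uvv = -8/63, Gamma_vuu = 208/189, Gamma_vuv = 26/63, Gamma_vvv = 52/63
d^2u/dtau^2 = -(Gamma_uuu*(0)^2 + 2*Gamma_uuv*(0)*(3/2) + Gamma_uvv*(3/2)^2) = 2/7
d^2v/dtau^2 = -(Gamma_vuu*(0)^2 + 2*Gamma_vuv*(0)*(3/2) + Gamma_vvv*(3/2)^2) = -13/7

Answer: Gamma_uuu = -32/189, Gamma_uuv = -4/63, Gamma_uvv = -8/63, Gamma_vuu = 208/189, Gamma_vuv = 26/63, Gamma_vvv = 52/63; accelerations (d^2u/dtau^2, d^2v/dtau^2) = (2/7, -13/7)


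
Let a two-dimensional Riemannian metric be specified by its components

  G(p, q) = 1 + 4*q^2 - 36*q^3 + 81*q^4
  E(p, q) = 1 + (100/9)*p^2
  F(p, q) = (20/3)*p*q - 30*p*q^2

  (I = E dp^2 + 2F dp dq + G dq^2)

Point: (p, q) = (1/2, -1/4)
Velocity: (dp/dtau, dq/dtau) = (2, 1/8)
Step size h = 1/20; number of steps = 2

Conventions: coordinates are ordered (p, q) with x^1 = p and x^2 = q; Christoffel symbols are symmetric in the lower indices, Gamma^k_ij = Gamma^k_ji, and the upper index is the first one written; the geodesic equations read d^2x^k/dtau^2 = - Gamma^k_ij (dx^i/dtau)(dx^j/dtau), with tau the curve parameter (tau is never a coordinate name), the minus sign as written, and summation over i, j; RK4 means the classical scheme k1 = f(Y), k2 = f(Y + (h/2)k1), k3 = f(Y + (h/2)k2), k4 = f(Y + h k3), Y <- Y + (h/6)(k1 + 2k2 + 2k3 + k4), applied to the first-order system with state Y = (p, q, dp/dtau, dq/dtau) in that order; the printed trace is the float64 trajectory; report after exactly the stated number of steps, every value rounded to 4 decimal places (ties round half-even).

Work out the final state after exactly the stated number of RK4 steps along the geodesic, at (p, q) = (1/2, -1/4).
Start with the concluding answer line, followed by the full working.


Answer: p = 0.6800, q = -0.2264, dp/dtau = 1.6256, dq/dtau = 0.3190

f(Y) = (dp/dtau, dq/dtau, -Gamma^p_ij Y'^i Y'^j, -Gamma^q_ij Y'^i Y'^j) with the Gammas evaluated at the stage position; h = 0.050000; intermediate values shown to 6 dp
step 0: p = 0.5000, q = -0.2500, dp/dtau = 2.0000, dq/dtau = 0.1250
step 1:
  k1: at (p, q) = (0.500000, -0.250000), (dp/dtau, dq/dtau) = (2.000000, 0.125000); Gamma_ppp = 1.132242, Gamma_ppq = 0.000000, Gamma_pqq = 2.207873, Gamma_qpp = -0.721805, Gamma_qpq = 0.000000, Gamma_qqq = -1.407519; k1 = (2.000000, 0.125000, -4.563467, 2.909211)
  k2: at (p, q) = (0.550000, -0.246875), (dp/dtau, dq/dtau) = (1.885913, 0.197730); Gamma_ppp = 1.121830, Gamma_ppq = 0.000000, Gamma_pqq = 2.168637, Gamma_qpp = -0.637776, Gamma_qpq = 0.000000, Gamma_qqq = -1.232900; k2 = (1.885913, 0.197730, -4.074765, 2.316561)
  k3: at (p, q) = (0.547148, -0.245057), (dp/dtau, dq/dtau) = (1.898131, 0.182914); Gamma_ppp = 1.128231, Gamma_ppq = 0.000000, Gamma_pqq = 2.169933, Gamma_qpp = -0.637529, Gamma_qpq = 0.000000, Gamma_qqq = -1.226163; k3 = (1.898131, 0.182914, -4.137504, 2.337978)
  k4: at (p, q) = (0.594907, -0.240854), (dp/dtau, dq/dtau) = (1.793125, 0.241899); Gamma_ppp = 1.112807, Gamma_ppq = 0.000000, Gamma_pqq = 2.115015, Gamma_qpp = -0.563303, Gamma_qpq = 0.000000, Gamma_qqq = -1.070621; k4 = (1.793125, 0.241899, -3.701763, 1.873833)
  Y <- Y + (h/6)(k1 + 2k2 + 2k3 + k4): p = 0.5947, q = -0.2406, dp/dtau = 1.7943, dq/dtau = 0.2424
step 2:
  k1: at (p, q) = (0.594677, -0.240598), (dp/dtau, dq/dtau) = (1.794252, 0.242434); Gamma_ppp = 1.113555, Gamma_ppq = 0.000000, Gamma_pqq = 2.114900, Gamma_qpp = -0.562989, Gamma_qpq = 0.000000, Gamma_qqq = -1.069247; k1 = (1.794252, 0.242434, -3.709216, 1.875298)
  k2: at (p, q) = (0.639533, -0.234538), (dp/dtau, dq/dtau) = (1.701522, 0.289317); Gamma_ppp = 1.097601, Gamma_ppq = 0.000000, Gamma_pqq = 2.048675, Gamma_qpp = -0.496416, Gamma_qpq = 0.000000, Gamma_qqq = -0.926561; k2 = (1.701522, 0.289317, -3.349230, 1.514768)
  k3: at (p, q) = (0.637215, -0.233366), (dp/dtau, dq/dtau) = (1.710521, 0.280304); Gamma_ppp = 1.101598, Gamma_ppq = 0.000000, Gamma_pqq = 2.049163, Gamma_qpp = -0.496260, Gamma_qpq = 0.000000, Gamma_qqq = -0.923131; k3 = (1.710521, 0.280304, -3.384148, 1.524530)
  k4: at (p, q) = (0.680203, -0.226583), (dp/dtau, dq/dtau) = (1.625045, 0.318661); Gamma_ppp = 1.083016, Gamma_ppq = 0.000000, Gamma_pqq = 1.974934, Gamma_qpp = -0.437166, Gamma_qpq = 0.000000, Gamma_qqq = -0.797194; k4 = (1.625045, 0.318661, -3.060540, 1.235405)
  Y <- Y + (h/6)(k1 + 2k2 + 2k3 + k4): p = 0.6800, q = -0.2264, dp/dtau = 1.6256, dq/dtau = 0.3190


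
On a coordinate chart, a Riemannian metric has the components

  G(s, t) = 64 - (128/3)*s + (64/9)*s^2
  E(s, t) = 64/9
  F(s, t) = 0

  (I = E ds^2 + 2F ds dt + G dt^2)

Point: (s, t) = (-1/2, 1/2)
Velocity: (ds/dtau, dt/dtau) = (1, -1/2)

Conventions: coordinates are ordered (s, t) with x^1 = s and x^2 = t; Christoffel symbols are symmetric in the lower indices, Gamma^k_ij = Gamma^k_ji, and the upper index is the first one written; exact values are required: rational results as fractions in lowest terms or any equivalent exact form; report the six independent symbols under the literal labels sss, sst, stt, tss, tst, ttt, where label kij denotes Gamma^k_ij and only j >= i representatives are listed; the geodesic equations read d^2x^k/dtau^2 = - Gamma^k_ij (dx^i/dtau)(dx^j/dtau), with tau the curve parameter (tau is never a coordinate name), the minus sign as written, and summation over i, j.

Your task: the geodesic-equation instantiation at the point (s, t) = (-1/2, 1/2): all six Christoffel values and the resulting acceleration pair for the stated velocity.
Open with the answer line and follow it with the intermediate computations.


Answer: Gamma_sss = 0, Gamma_sst = 0, Gamma_stt = 7/2, Gamma_tss = 0, Gamma_tst = -2/7, Gamma_ttt = 0; accelerations (d^2s/dtau^2, d^2t/dtau^2) = (-7/8, -2/7)

E = 64/9, F = 0, G = 784/9 at the point
E_s = 0, E_t = 0, F_s = 0, F_t = 0, G_s = -448/9, G_t = 0
EG - F^2 = 50176/81;  g^inv = (81/50176) * [[784/9, 0], [0, 64/9]]
first-kind symbols [ij,l] = (1/2)(d_i g_jl + d_j g_il - d_l g_ij): [ss,s] = E_s/2 = 0, [ss,t] = F_s - E_t/2 = 0, [st,s] = E_t/2 = 0, [st,t] = G_s/2 = -224/9, [tt,s] = F_t - G_s/2 = 224/9, [tt,t] = G_t/2 = 0
Gamma^s_ij = (G*[ij,s] - F*[ij,t])/(EG - F^2), Gamma^t_ij = (E*[ij,t] - F*[ij,s])/(EG - F^2)
Gamma_sss = 0, Gamma_sst = 0, Gamma_stt = 7/2, Gamma_tss = 0, Gamma_tst = -2/7, Gamma_ttt = 0
d^2s/dtau^2 = -(Gamma_sss*(1)^2 + 2*Gamma_sst*(1)*(-1/2) + Gamma_stt*(-1/2)^2) = -7/8
d^2t/dtau^2 = -(Gamma_tss*(1)^2 + 2*Gamma_tst*(1)*(-1/2) + Gamma_ttt*(-1/2)^2) = -2/7


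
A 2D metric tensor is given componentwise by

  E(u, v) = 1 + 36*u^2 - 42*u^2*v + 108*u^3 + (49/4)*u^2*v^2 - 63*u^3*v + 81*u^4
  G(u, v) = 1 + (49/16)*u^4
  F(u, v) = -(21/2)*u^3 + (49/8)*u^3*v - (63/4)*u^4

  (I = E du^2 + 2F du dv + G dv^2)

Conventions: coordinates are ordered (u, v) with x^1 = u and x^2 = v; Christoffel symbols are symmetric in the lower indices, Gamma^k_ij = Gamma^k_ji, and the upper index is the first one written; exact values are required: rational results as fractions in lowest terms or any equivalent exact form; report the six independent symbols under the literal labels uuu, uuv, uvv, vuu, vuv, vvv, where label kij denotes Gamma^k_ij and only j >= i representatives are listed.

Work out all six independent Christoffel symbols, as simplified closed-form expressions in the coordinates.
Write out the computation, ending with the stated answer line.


E = 1 + 36*u^2 - 42*u^2*v + 108*u^3 + (49/4)*u^2*v^2 - 63*u^3*v + 81*u^4; F = -(21/2)*u^3 + (49/8)*u^3*v - (63/4)*u^4; G = 1 + (49/16)*u^4
Gamma^k_ij = (1/2) g^{kl} (d_i g_jl + d_j g_il - d_l g_ij), with g^inv = (1/(EG-F^2)) [[G, -F], [-F, E]]
first partials: E_u = 72*u - 84*u*v + 324*u^2 + (49/2)*u*v^2 - 189*u^2*v + 324*u^3, E_v = -42*u^2 + (49/2)*u^2*v - 63*u^3, F_u = -(63/2)*u^2 + (147/8)*u^2*v - 63*u^3, F_v = (49/8)*u^3, G_u = (49/4)*u^3, G_v = 0
D = EG - F^2 = 1 + 36*u^2 - 42*u^2*v + 108*u^3 + (49/4)*u^2*v^2 - 63*u^3*v + (1345/16)*u^4
expanded: Gamma^u_uu = (G E_u - 2F F_u + F E_v)/(2D), Gamma^u_uv = (G E_v - F G_u)/(2D), Gamma^u_vv = (2G F_v - G G_u - F G_v)/(2D), Gamma^v_uu = (2E F_u - E E_v - F E_u)/(2D), Gamma^v_uv = (E G_u - F E_v)/(2D), Gamma^v_vv = (E G_v - 2F F_v + F G_u)/(2D); substitute and cancel common factors

Answer: Gamma_uuu = (2592*u^3 - 1512*u^2*v + 2592*u^2 + 196*u*v^2 - 672*u*v + 576*u)/(1345*u^4 - 1008*u^3*v + 1728*u^3 + 196*u^2*v^2 - 672*u^2*v + 576*u^2 + 16), Gamma_uuv = (-504*u^3 + 196*u^2*v - 336*u^2)/(1345*u^4 - 1008*u^3*v + 1728*u^3 + 196*u^2*v^2 - 672*u^2*v + 576*u^2 + 16), Gamma_uvv = 0, Gamma_vuu = (-504*u^3 + 98*u^2*v - 168*u^2)/(1345*u^4 - 1008*u^3*v + 1728*u^3 + 196*u^2*v^2 - 672*u^2*v + 576*u^2 + 16), Gamma_vuv = 98*u^3/(1345*u^4 - 1008*u^3*v + 1728*u^3 + 196*u^2*v^2 - 672*u^2*v + 576*u^2 + 16), Gamma_vvv = 0
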